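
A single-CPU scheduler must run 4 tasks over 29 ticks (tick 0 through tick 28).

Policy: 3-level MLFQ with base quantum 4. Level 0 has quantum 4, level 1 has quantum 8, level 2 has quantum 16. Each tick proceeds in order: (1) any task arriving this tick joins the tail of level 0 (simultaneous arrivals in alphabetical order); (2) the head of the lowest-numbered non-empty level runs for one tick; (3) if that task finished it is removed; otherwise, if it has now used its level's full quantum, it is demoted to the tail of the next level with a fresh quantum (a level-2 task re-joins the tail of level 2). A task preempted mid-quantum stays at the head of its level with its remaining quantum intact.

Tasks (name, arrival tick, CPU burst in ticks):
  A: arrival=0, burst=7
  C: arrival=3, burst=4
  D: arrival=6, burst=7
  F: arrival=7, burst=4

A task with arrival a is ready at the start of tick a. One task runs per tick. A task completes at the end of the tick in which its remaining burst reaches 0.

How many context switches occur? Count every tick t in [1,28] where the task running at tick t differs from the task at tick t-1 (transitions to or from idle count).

t=0: L0/L1/L2 = A/-/- → run A
t=1: L0/L1/L2 = A/-/- → run A
t=2: L0/L1/L2 = A/-/- → run A
t=3: L0/L1/L2 = AC/-/- → run A
t=4: L0/L1/L2 = C/A/- → run C
t=5: L0/L1/L2 = C/A/- → run C
t=6: L0/L1/L2 = CD/A/- → run C
t=7: L0/L1/L2 = CDF/A/- → run C
t=8: L0/L1/L2 = DF/A/- → run D
t=9: L0/L1/L2 = DF/A/- → run D
t=10: L0/L1/L2 = DF/A/- → run D
t=11: L0/L1/L2 = DF/A/- → run D
t=12: L0/L1/L2 = F/AD/- → run F
t=13: L0/L1/L2 = F/AD/- → run F
t=14: L0/L1/L2 = F/AD/- → run F
t=15: L0/L1/L2 = F/AD/- → run F
t=16: L0/L1/L2 = -/AD/- → run A
t=17: L0/L1/L2 = -/AD/- → run A
t=18: L0/L1/L2 = -/AD/- → run A
t=19: L0/L1/L2 = -/D/- → run D
t=20: L0/L1/L2 = -/D/- → run D
t=21: L0/L1/L2 = -/D/- → run D
t=22: (idle)
t=23: (idle)
t=24: (idle)
t=25: (idle)
t=26: (idle)
t=27: (idle)
t=28: (idle)

context switches = 6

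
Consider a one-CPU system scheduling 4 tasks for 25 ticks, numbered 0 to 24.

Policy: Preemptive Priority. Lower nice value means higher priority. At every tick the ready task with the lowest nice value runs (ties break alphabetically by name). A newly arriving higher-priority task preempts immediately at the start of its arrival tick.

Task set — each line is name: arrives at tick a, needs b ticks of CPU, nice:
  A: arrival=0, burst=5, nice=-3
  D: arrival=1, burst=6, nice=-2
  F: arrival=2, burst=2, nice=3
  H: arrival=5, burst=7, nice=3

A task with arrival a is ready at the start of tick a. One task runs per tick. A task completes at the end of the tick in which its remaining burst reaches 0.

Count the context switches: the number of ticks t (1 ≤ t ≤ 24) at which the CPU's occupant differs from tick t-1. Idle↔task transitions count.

t=0: ready={A} → run A
t=1: ready={A,D} → run A
t=2: ready={A,D,F} → run A
t=3: ready={A,D,F} → run A
t=4: ready={A,D,F} → run A
t=5: ready={D,F,H} → run D
t=6: ready={D,F,H} → run D
t=7: ready={D,F,H} → run D
t=8: ready={D,F,H} → run D
t=9: ready={D,F,H} → run D
t=10: ready={D,F,H} → run D
t=11: ready={F,H} → run F
t=12: ready={F,H} → run F
t=13: ready={H} → run H
t=14: ready={H} → run H
t=15: ready={H} → run H
t=16: ready={H} → run H
t=17: ready={H} → run H
t=18: ready={H} → run H
t=19: ready={H} → run H
t=20: (idle)
t=21: (idle)
t=22: (idle)
t=23: (idle)
t=24: (idle)

context switches = 4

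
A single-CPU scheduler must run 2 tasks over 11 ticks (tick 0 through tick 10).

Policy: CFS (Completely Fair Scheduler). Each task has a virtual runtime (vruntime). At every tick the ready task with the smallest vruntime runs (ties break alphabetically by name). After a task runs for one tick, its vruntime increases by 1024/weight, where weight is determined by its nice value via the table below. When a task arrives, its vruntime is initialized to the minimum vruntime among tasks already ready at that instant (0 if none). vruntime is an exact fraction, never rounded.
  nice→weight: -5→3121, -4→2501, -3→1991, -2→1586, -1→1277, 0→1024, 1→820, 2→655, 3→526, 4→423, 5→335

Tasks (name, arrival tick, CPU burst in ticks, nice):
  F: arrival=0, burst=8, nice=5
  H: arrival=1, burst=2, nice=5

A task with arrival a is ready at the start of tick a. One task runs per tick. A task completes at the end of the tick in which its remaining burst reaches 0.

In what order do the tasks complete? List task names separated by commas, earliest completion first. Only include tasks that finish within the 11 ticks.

t=0: vr[F=0] → run F
t=1: vr[F=1024/335 H=1024/335] → run F
t=2: vr[F=2048/335 H=1024/335] → run H
t=3: vr[F=2048/335 H=2048/335] → run F
t=4: vr[F=3072/335 H=2048/335] → run H
t=5: vr[F=3072/335] → run F
t=6: vr[F=4096/335] → run F
t=7: vr[F=1024/67] → run F
t=8: vr[F=6144/335] → run F
t=9: vr[F=7168/335] → run F
t=10: (idle)

completion order = H, F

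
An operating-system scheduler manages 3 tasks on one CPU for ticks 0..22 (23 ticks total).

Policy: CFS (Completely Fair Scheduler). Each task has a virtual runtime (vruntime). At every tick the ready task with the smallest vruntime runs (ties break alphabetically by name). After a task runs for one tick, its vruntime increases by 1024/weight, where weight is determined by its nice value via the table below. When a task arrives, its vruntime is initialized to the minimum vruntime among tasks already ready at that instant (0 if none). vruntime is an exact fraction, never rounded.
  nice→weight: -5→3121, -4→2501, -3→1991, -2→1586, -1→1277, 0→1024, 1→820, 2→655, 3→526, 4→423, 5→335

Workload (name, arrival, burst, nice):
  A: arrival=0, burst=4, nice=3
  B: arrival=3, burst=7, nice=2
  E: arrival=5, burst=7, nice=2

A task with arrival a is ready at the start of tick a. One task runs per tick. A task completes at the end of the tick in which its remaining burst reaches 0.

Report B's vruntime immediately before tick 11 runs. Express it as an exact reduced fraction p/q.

t=0: vr[A=0] → run A
t=1: vr[A=512/263] → run A
t=2: vr[A=1024/263] → run A
t=3: vr[A=1536/263 B=1536/263] → run A
t=4: vr[B=1536/263] → run B
t=5: vr[B=1275392/172265 E=1275392/172265] → run B
t=6: vr[B=1544704/172265 E=1275392/172265] → run E
t=7: vr[B=1544704/172265 E=1544704/172265] → run B
t=8: vr[B=1814016/172265 E=1544704/172265] → run E
t=9: vr[B=1814016/172265 E=1814016/172265] → run B
t=10: vr[B=2083328/172265 E=1814016/172265] → run E
t=11: vr[B=2083328/172265 E=2083328/172265] → run B
t=12: vr[B=470528/34453 E=2083328/172265] → run E
t=13: vr[B=470528/34453 E=470528/34453] → run B
t=14: vr[B=2621952/172265 E=470528/34453] → run E
t=15: vr[B=2621952/172265 E=2621952/172265] → run B
t=16: vr[E=2621952/172265] → run E
t=17: vr[E=2891264/172265] → run E
t=18: (idle)
t=19: (idle)
t=20: (idle)
t=21: (idle)
t=22: (idle)

vruntime(B, start of tick 11) = 2083328/172265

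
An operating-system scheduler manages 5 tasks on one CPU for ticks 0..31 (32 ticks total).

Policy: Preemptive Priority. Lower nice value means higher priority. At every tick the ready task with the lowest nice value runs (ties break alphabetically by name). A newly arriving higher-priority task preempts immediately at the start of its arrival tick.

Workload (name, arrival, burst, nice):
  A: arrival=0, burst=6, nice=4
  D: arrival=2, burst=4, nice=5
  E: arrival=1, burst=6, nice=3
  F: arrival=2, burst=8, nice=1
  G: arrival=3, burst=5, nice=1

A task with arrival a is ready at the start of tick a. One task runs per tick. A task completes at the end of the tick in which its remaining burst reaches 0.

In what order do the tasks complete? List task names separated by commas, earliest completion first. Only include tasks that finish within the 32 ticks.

completion order = F, G, E, A, D

t=0: ready={A} → run A
t=1: ready={A,E} → run E
t=2: ready={A,D,E,F} → run F
t=3: ready={A,D,E,F,G} → run F
t=4: ready={A,D,E,F,G} → run F
t=5: ready={A,D,E,F,G} → run F
t=6: ready={A,D,E,F,G} → run F
t=7: ready={A,D,E,F,G} → run F
t=8: ready={A,D,E,F,G} → run F
t=9: ready={A,D,E,F,G} → run F
t=10: ready={A,D,E,G} → run G
t=11: ready={A,D,E,G} → run G
t=12: ready={A,D,E,G} → run G
t=13: ready={A,D,E,G} → run G
t=14: ready={A,D,E,G} → run G
t=15: ready={A,D,E} → run E
t=16: ready={A,D,E} → run E
t=17: ready={A,D,E} → run E
t=18: ready={A,D,E} → run E
t=19: ready={A,D,E} → run E
t=20: ready={A,D} → run A
t=21: ready={A,D} → run A
t=22: ready={A,D} → run A
t=23: ready={A,D} → run A
t=24: ready={A,D} → run A
t=25: ready={D} → run D
t=26: ready={D} → run D
t=27: ready={D} → run D
t=28: ready={D} → run D
t=29: (idle)
t=30: (idle)
t=31: (idle)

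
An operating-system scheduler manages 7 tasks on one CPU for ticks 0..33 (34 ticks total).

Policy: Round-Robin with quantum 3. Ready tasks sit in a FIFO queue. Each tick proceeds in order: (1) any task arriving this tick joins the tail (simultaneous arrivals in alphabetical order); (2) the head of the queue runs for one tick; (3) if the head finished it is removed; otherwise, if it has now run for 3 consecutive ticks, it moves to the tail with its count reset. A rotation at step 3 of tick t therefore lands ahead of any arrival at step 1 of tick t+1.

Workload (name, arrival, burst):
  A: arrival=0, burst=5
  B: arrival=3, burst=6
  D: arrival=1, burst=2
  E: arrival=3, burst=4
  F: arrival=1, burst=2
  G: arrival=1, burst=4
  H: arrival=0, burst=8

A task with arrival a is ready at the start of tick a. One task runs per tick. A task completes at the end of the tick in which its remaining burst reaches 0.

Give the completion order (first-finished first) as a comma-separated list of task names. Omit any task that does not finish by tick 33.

completion order = D, F, A, G, B, E, H

t=0: queue=[A,H] q_used=0 → run A
t=1: queue=[A,H,D,F,G] q_used=1 → run A
t=2: queue=[A,H,D,F,G] q_used=2 → run A
t=3: queue=[H,D,F,G,A,B,E] q_used=0 → run H
t=4: queue=[H,D,F,G,A,B,E] q_used=1 → run H
t=5: queue=[H,D,F,G,A,B,E] q_used=2 → run H
t=6: queue=[D,F,G,A,B,E,H] q_used=0 → run D
t=7: queue=[D,F,G,A,B,E,H] q_used=1 → run D
t=8: queue=[F,G,A,B,E,H] q_used=0 → run F
t=9: queue=[F,G,A,B,E,H] q_used=1 → run F
t=10: queue=[G,A,B,E,H] q_used=0 → run G
t=11: queue=[G,A,B,E,H] q_used=1 → run G
t=12: queue=[G,A,B,E,H] q_used=2 → run G
t=13: queue=[A,B,E,H,G] q_used=0 → run A
t=14: queue=[A,B,E,H,G] q_used=1 → run A
t=15: queue=[B,E,H,G] q_used=0 → run B
t=16: queue=[B,E,H,G] q_used=1 → run B
t=17: queue=[B,E,H,G] q_used=2 → run B
t=18: queue=[E,H,G,B] q_used=0 → run E
t=19: queue=[E,H,G,B] q_used=1 → run E
t=20: queue=[E,H,G,B] q_used=2 → run E
t=21: queue=[H,G,B,E] q_used=0 → run H
t=22: queue=[H,G,B,E] q_used=1 → run H
t=23: queue=[H,G,B,E] q_used=2 → run H
t=24: queue=[G,B,E,H] q_used=0 → run G
t=25: queue=[B,E,H] q_used=0 → run B
t=26: queue=[B,E,H] q_used=1 → run B
t=27: queue=[B,E,H] q_used=2 → run B
t=28: queue=[E,H] q_used=0 → run E
t=29: queue=[H] q_used=0 → run H
t=30: queue=[H] q_used=1 → run H
t=31: (idle)
t=32: (idle)
t=33: (idle)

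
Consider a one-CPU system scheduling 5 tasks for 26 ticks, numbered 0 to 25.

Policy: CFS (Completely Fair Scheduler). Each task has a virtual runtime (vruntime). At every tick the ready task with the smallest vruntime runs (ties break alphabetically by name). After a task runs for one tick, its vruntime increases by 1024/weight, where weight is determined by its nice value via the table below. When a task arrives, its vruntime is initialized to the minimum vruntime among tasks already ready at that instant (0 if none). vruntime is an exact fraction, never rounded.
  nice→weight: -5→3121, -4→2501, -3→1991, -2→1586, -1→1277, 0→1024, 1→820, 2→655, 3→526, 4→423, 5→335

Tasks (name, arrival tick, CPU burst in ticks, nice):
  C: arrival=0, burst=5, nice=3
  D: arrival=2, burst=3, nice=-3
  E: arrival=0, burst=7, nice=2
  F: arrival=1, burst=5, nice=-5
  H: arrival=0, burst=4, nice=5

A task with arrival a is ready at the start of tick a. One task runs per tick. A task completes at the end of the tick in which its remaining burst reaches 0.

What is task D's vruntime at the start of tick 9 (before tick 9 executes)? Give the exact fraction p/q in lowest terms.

vruntime(D, start of tick 9) = 2048/1991

t=0: vr[C=0 E=0 H=0] → run C
t=1: vr[C=512/263 E=0 F=0 H=0] → run E
t=2: vr[C=512/263 D=0 E=1024/655 F=0 H=0] → run D
t=3: vr[C=512/263 D=1024/1991 E=1024/655 F=0 H=0] → run F
t=4: vr[C=512/263 D=1024/1991 E=1024/655 F=1024/3121 H=0] → run H
t=5: vr[C=512/263 D=1024/1991 E=1024/655 F=1024/3121 H=1024/335] → run F
t=6: vr[C=512/263 D=1024/1991 E=1024/655 F=2048/3121 H=1024/335] → run D
t=7: vr[C=512/263 D=2048/1991 E=1024/655 F=2048/3121 H=1024/335] → run F
t=8: vr[C=512/263 D=2048/1991 E=1024/655 F=3072/3121 H=1024/335] → run F
t=9: vr[C=512/263 D=2048/1991 E=1024/655 F=4096/3121 H=1024/335] → run D
t=10: vr[C=512/263 E=1024/655 F=4096/3121 H=1024/335] → run F
t=11: vr[C=512/263 E=1024/655 H=1024/335] → run E
t=12: vr[C=512/263 E=2048/655 H=1024/335] → run C
t=13: vr[C=1024/263 E=2048/655 H=1024/335] → run H
t=14: vr[C=1024/263 E=2048/655 H=2048/335] → run E
t=15: vr[C=1024/263 E=3072/655 H=2048/335] → run C
t=16: vr[C=1536/263 E=3072/655 H=2048/335] → run E
t=17: vr[C=1536/263 E=4096/655 H=2048/335] → run C
t=18: vr[C=2048/263 E=4096/655 H=2048/335] → run H
t=19: vr[C=2048/263 E=4096/655 H=3072/335] → run E
t=20: vr[C=2048/263 E=1024/131 H=3072/335] → run C
t=21: vr[E=1024/131 H=3072/335] → run E
t=22: vr[E=6144/655 H=3072/335] → run H
t=23: vr[E=6144/655] → run E
t=24: (idle)
t=25: (idle)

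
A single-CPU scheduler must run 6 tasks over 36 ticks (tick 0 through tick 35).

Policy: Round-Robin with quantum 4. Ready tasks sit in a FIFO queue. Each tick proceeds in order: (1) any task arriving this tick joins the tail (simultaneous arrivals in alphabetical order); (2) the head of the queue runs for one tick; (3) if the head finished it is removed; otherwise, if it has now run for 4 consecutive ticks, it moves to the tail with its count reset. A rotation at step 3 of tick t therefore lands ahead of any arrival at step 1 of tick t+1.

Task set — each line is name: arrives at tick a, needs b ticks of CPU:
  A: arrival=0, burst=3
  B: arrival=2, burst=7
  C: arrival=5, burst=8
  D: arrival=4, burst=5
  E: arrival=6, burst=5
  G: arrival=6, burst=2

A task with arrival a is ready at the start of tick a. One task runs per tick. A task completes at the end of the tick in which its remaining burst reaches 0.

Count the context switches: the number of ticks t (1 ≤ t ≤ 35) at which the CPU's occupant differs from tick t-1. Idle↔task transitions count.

t=0: queue=[A] q_used=0 → run A
t=1: queue=[A] q_used=1 → run A
t=2: queue=[A,B] q_used=2 → run A
t=3: queue=[B] q_used=0 → run B
t=4: queue=[B,D] q_used=1 → run B
t=5: queue=[B,D,C] q_used=2 → run B
t=6: queue=[B,D,C,E,G] q_used=3 → run B
t=7: queue=[D,C,E,G,B] q_used=0 → run D
t=8: queue=[D,C,E,G,B] q_used=1 → run D
t=9: queue=[D,C,E,G,B] q_used=2 → run D
t=10: queue=[D,C,E,G,B] q_used=3 → run D
t=11: queue=[C,E,G,B,D] q_used=0 → run C
t=12: queue=[C,E,G,B,D] q_used=1 → run C
t=13: queue=[C,E,G,B,D] q_used=2 → run C
t=14: queue=[C,E,G,B,D] q_used=3 → run C
t=15: queue=[E,G,B,D,C] q_used=0 → run E
t=16: queue=[E,G,B,D,C] q_used=1 → run E
t=17: queue=[E,G,B,D,C] q_used=2 → run E
t=18: queue=[E,G,B,D,C] q_used=3 → run E
t=19: queue=[G,B,D,C,E] q_used=0 → run G
t=20: queue=[G,B,D,C,E] q_used=1 → run G
t=21: queue=[B,D,C,E] q_used=0 → run B
t=22: queue=[B,D,C,E] q_used=1 → run B
t=23: queue=[B,D,C,E] q_used=2 → run B
t=24: queue=[D,C,E] q_used=0 → run D
t=25: queue=[C,E] q_used=0 → run C
t=26: queue=[C,E] q_used=1 → run C
t=27: queue=[C,E] q_used=2 → run C
t=28: queue=[C,E] q_used=3 → run C
t=29: queue=[E] q_used=0 → run E
t=30: (idle)
t=31: (idle)
t=32: (idle)
t=33: (idle)
t=34: (idle)
t=35: (idle)

context switches = 10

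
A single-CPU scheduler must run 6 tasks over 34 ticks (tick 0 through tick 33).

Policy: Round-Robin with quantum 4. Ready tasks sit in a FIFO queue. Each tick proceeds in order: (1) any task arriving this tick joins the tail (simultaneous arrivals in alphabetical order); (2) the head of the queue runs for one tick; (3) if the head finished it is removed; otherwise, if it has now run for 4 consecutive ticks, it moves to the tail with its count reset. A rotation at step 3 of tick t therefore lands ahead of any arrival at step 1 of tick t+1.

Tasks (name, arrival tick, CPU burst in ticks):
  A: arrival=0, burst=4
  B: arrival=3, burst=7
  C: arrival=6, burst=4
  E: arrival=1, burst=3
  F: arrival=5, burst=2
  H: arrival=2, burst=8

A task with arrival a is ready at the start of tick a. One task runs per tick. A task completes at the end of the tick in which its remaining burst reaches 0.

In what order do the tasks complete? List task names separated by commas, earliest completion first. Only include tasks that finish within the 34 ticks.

completion order = A, E, F, C, H, B

t=0: queue=[A] q_used=0 → run A
t=1: queue=[A,E] q_used=1 → run A
t=2: queue=[A,E,H] q_used=2 → run A
t=3: queue=[A,E,H,B] q_used=3 → run A
t=4: queue=[E,H,B] q_used=0 → run E
t=5: queue=[E,H,B,F] q_used=1 → run E
t=6: queue=[E,H,B,F,C] q_used=2 → run E
t=7: queue=[H,B,F,C] q_used=0 → run H
t=8: queue=[H,B,F,C] q_used=1 → run H
t=9: queue=[H,B,F,C] q_used=2 → run H
t=10: queue=[H,B,F,C] q_used=3 → run H
t=11: queue=[B,F,C,H] q_used=0 → run B
t=12: queue=[B,F,C,H] q_used=1 → run B
t=13: queue=[B,F,C,H] q_used=2 → run B
t=14: queue=[B,F,C,H] q_used=3 → run B
t=15: queue=[F,C,H,B] q_used=0 → run F
t=16: queue=[F,C,H,B] q_used=1 → run F
t=17: queue=[C,H,B] q_used=0 → run C
t=18: queue=[C,H,B] q_used=1 → run C
t=19: queue=[C,H,B] q_used=2 → run C
t=20: queue=[C,H,B] q_used=3 → run C
t=21: queue=[H,B] q_used=0 → run H
t=22: queue=[H,B] q_used=1 → run H
t=23: queue=[H,B] q_used=2 → run H
t=24: queue=[H,B] q_used=3 → run H
t=25: queue=[B] q_used=0 → run B
t=26: queue=[B] q_used=1 → run B
t=27: queue=[B] q_used=2 → run B
t=28: (idle)
t=29: (idle)
t=30: (idle)
t=31: (idle)
t=32: (idle)
t=33: (idle)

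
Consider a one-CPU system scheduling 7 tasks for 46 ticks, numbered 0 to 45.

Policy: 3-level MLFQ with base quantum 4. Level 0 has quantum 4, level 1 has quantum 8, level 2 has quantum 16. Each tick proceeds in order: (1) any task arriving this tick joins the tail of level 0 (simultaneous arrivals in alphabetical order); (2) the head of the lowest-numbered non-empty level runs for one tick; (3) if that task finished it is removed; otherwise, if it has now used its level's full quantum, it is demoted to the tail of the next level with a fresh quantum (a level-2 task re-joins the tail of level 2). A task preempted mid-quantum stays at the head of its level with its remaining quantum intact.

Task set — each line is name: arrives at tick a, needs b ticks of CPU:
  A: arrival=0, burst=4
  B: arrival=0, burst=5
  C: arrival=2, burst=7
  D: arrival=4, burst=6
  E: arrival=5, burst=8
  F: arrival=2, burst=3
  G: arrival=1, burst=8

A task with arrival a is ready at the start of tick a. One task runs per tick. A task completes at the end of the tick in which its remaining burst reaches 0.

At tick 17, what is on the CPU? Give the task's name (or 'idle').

running at tick 17 = F

t=0: L0/L1/L2 = AB/-/- → run A
t=1: L0/L1/L2 = ABG/-/- → run A
t=2: L0/L1/L2 = ABGCF/-/- → run A
t=3: L0/L1/L2 = ABGCF/-/- → run A
t=4: L0/L1/L2 = BGCFD/-/- → run B
t=5: L0/L1/L2 = BGCFDE/-/- → run B
t=6: L0/L1/L2 = BGCFDE/-/- → run B
t=7: L0/L1/L2 = BGCFDE/-/- → run B
t=8: L0/L1/L2 = GCFDE/B/- → run G
t=9: L0/L1/L2 = GCFDE/B/- → run G
t=10: L0/L1/L2 = GCFDE/B/- → run G
t=11: L0/L1/L2 = GCFDE/B/- → run G
t=12: L0/L1/L2 = CFDE/BG/- → run C
t=13: L0/L1/L2 = CFDE/BG/- → run C
t=14: L0/L1/L2 = CFDE/BG/- → run C
t=15: L0/L1/L2 = CFDE/BG/- → run C
t=16: L0/L1/L2 = FDE/BGC/- → run F
t=17: L0/L1/L2 = FDE/BGC/- → run F
t=18: L0/L1/L2 = FDE/BGC/- → run F
t=19: L0/L1/L2 = DE/BGC/- → run D
t=20: L0/L1/L2 = DE/BGC/- → run D
t=21: L0/L1/L2 = DE/BGC/- → run D
t=22: L0/L1/L2 = DE/BGC/- → run D
t=23: L0/L1/L2 = E/BGCD/- → run E
t=24: L0/L1/L2 = E/BGCD/- → run E
t=25: L0/L1/L2 = E/BGCD/- → run E
t=26: L0/L1/L2 = E/BGCD/- → run E
t=27: L0/L1/L2 = -/BGCDE/- → run B
t=28: L0/L1/L2 = -/GCDE/- → run G
t=29: L0/L1/L2 = -/GCDE/- → run G
t=30: L0/L1/L2 = -/GCDE/- → run G
t=31: L0/L1/L2 = -/GCDE/- → run G
t=32: L0/L1/L2 = -/CDE/- → run C
t=33: L0/L1/L2 = -/CDE/- → run C
t=34: L0/L1/L2 = -/CDE/- → run C
t=35: L0/L1/L2 = -/DE/- → run D
t=36: L0/L1/L2 = -/DE/- → run D
t=37: L0/L1/L2 = -/E/- → run E
t=38: L0/L1/L2 = -/E/- → run E
t=39: L0/L1/L2 = -/E/- → run E
t=40: L0/L1/L2 = -/E/- → run E
t=41: (idle)
t=42: (idle)
t=43: (idle)
t=44: (idle)
t=45: (idle)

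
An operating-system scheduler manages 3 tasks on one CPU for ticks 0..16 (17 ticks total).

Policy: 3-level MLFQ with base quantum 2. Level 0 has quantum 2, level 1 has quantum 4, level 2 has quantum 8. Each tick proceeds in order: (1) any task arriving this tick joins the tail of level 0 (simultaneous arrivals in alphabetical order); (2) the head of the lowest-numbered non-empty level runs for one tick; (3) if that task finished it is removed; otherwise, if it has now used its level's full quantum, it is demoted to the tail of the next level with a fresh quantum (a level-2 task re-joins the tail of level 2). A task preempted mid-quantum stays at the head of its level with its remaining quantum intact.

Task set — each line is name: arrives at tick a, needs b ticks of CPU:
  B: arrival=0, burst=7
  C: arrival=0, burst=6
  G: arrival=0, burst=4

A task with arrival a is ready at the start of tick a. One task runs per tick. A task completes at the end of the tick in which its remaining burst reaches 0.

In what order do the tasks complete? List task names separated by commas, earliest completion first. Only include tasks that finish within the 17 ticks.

t=0: L0/L1/L2 = BCG/-/- → run B
t=1: L0/L1/L2 = BCG/-/- → run B
t=2: L0/L1/L2 = CG/B/- → run C
t=3: L0/L1/L2 = CG/B/- → run C
t=4: L0/L1/L2 = G/BC/- → run G
t=5: L0/L1/L2 = G/BC/- → run G
t=6: L0/L1/L2 = -/BCG/- → run B
t=7: L0/L1/L2 = -/BCG/- → run B
t=8: L0/L1/L2 = -/BCG/- → run B
t=9: L0/L1/L2 = -/BCG/- → run B
t=10: L0/L1/L2 = -/CG/B → run C
t=11: L0/L1/L2 = -/CG/B → run C
t=12: L0/L1/L2 = -/CG/B → run C
t=13: L0/L1/L2 = -/CG/B → run C
t=14: L0/L1/L2 = -/G/B → run G
t=15: L0/L1/L2 = -/G/B → run G
t=16: L0/L1/L2 = -/-/B → run B

completion order = C, G, B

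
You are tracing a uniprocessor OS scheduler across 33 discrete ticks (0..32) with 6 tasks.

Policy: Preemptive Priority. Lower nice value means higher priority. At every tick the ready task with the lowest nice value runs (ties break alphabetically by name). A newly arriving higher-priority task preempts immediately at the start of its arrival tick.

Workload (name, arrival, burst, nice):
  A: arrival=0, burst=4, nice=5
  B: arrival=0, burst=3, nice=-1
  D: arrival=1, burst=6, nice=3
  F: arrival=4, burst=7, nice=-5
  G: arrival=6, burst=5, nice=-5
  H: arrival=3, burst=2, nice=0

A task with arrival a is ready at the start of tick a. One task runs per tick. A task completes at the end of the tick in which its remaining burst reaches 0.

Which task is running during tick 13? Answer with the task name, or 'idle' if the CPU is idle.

running at tick 13 = G

t=0: ready={A,B} → run B
t=1: ready={A,B,D} → run B
t=2: ready={A,B,D} → run B
t=3: ready={A,D,H} → run H
t=4: ready={A,D,F,H} → run F
t=5: ready={A,D,F,H} → run F
t=6: ready={A,D,F,G,H} → run F
t=7: ready={A,D,F,G,H} → run F
t=8: ready={A,D,F,G,H} → run F
t=9: ready={A,D,F,G,H} → run F
t=10: ready={A,D,F,G,H} → run F
t=11: ready={A,D,G,H} → run G
t=12: ready={A,D,G,H} → run G
t=13: ready={A,D,G,H} → run G
t=14: ready={A,D,G,H} → run G
t=15: ready={A,D,G,H} → run G
t=16: ready={A,D,H} → run H
t=17: ready={A,D} → run D
t=18: ready={A,D} → run D
t=19: ready={A,D} → run D
t=20: ready={A,D} → run D
t=21: ready={A,D} → run D
t=22: ready={A,D} → run D
t=23: ready={A} → run A
t=24: ready={A} → run A
t=25: ready={A} → run A
t=26: ready={A} → run A
t=27: (idle)
t=28: (idle)
t=29: (idle)
t=30: (idle)
t=31: (idle)
t=32: (idle)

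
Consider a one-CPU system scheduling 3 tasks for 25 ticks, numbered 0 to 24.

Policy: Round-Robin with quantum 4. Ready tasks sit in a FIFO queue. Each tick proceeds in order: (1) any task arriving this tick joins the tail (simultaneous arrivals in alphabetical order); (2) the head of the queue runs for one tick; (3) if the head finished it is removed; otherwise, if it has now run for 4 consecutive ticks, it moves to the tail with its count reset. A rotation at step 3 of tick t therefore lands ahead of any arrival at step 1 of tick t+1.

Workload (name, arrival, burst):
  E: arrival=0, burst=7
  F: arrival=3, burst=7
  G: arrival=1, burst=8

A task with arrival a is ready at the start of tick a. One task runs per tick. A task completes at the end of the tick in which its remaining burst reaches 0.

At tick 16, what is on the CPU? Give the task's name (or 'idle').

running at tick 16 = G

t=0: queue=[E] q_used=0 → run E
t=1: queue=[E,G] q_used=1 → run E
t=2: queue=[E,G] q_used=2 → run E
t=3: queue=[E,G,F] q_used=3 → run E
t=4: queue=[G,F,E] q_used=0 → run G
t=5: queue=[G,F,E] q_used=1 → run G
t=6: queue=[G,F,E] q_used=2 → run G
t=7: queue=[G,F,E] q_used=3 → run G
t=8: queue=[F,E,G] q_used=0 → run F
t=9: queue=[F,E,G] q_used=1 → run F
t=10: queue=[F,E,G] q_used=2 → run F
t=11: queue=[F,E,G] q_used=3 → run F
t=12: queue=[E,G,F] q_used=0 → run E
t=13: queue=[E,G,F] q_used=1 → run E
t=14: queue=[E,G,F] q_used=2 → run E
t=15: queue=[G,F] q_used=0 → run G
t=16: queue=[G,F] q_used=1 → run G
t=17: queue=[G,F] q_used=2 → run G
t=18: queue=[G,F] q_used=3 → run G
t=19: queue=[F] q_used=0 → run F
t=20: queue=[F] q_used=1 → run F
t=21: queue=[F] q_used=2 → run F
t=22: (idle)
t=23: (idle)
t=24: (idle)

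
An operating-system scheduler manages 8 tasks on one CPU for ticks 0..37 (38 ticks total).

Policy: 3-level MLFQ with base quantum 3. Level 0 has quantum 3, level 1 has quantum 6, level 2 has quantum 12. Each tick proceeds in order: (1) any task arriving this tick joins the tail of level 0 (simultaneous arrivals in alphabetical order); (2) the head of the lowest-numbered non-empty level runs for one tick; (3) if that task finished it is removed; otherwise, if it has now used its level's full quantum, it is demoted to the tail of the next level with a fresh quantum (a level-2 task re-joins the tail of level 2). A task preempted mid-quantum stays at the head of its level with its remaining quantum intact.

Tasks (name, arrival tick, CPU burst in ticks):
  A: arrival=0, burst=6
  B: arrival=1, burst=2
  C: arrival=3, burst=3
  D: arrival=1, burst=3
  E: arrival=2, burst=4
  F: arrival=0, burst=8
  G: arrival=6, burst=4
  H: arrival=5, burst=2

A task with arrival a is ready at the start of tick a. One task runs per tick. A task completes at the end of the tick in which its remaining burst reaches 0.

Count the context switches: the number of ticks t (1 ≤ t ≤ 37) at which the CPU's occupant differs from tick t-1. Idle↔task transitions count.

t=0: L0/L1/L2 = AF/-/- → run A
t=1: L0/L1/L2 = AFBD/-/- → run A
t=2: L0/L1/L2 = AFBDE/-/- → run A
t=3: L0/L1/L2 = FBDEC/A/- → run F
t=4: L0/L1/L2 = FBDEC/A/- → run F
t=5: L0/L1/L2 = FBDECH/A/- → run F
t=6: L0/L1/L2 = BDECHG/AF/- → run B
t=7: L0/L1/L2 = BDECHG/AF/- → run B
t=8: L0/L1/L2 = DECHG/AF/- → run D
t=9: L0/L1/L2 = DECHG/AF/- → run D
t=10: L0/L1/L2 = DECHG/AF/- → run D
t=11: L0/L1/L2 = ECHG/AF/- → run E
t=12: L0/L1/L2 = ECHG/AF/- → run E
t=13: L0/L1/L2 = ECHG/AF/- → run E
t=14: L0/L1/L2 = CHG/AFE/- → run C
t=15: L0/L1/L2 = CHG/AFE/- → run C
t=16: L0/L1/L2 = CHG/AFE/- → run C
t=17: L0/L1/L2 = HG/AFE/- → run H
t=18: L0/L1/L2 = HG/AFE/- → run H
t=19: L0/L1/L2 = G/AFE/- → run G
t=20: L0/L1/L2 = G/AFE/- → run G
t=21: L0/L1/L2 = G/AFE/- → run G
t=22: L0/L1/L2 = -/AFEG/- → run A
t=23: L0/L1/L2 = -/AFEG/- → run A
t=24: L0/L1/L2 = -/AFEG/- → run A
t=25: L0/L1/L2 = -/FEG/- → run F
t=26: L0/L1/L2 = -/FEG/- → run F
t=27: L0/L1/L2 = -/FEG/- → run F
t=28: L0/L1/L2 = -/FEG/- → run F
t=29: L0/L1/L2 = -/FEG/- → run F
t=30: L0/L1/L2 = -/EG/- → run E
t=31: L0/L1/L2 = -/G/- → run G
t=32: (idle)
t=33: (idle)
t=34: (idle)
t=35: (idle)
t=36: (idle)
t=37: (idle)

context switches = 12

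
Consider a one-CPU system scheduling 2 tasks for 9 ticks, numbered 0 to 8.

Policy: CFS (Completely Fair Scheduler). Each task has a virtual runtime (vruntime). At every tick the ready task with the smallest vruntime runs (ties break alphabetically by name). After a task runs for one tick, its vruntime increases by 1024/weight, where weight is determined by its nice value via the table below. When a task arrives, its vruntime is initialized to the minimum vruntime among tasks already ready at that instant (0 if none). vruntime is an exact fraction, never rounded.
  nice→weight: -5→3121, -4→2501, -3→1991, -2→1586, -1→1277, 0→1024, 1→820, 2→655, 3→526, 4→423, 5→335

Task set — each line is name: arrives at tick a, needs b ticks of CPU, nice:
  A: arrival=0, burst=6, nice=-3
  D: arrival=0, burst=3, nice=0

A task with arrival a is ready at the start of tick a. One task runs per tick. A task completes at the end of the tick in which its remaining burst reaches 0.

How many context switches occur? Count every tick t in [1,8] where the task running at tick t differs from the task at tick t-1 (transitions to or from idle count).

context switches = 6

t=0: vr[A=0 D=0] → run A
t=1: vr[A=1024/1991 D=0] → run D
t=2: vr[A=1024/1991 D=1] → run A
t=3: vr[A=2048/1991 D=1] → run D
t=4: vr[A=2048/1991 D=2] → run A
t=5: vr[A=3072/1991 D=2] → run A
t=6: vr[A=4096/1991 D=2] → run D
t=7: vr[A=4096/1991] → run A
t=8: vr[A=5120/1991] → run A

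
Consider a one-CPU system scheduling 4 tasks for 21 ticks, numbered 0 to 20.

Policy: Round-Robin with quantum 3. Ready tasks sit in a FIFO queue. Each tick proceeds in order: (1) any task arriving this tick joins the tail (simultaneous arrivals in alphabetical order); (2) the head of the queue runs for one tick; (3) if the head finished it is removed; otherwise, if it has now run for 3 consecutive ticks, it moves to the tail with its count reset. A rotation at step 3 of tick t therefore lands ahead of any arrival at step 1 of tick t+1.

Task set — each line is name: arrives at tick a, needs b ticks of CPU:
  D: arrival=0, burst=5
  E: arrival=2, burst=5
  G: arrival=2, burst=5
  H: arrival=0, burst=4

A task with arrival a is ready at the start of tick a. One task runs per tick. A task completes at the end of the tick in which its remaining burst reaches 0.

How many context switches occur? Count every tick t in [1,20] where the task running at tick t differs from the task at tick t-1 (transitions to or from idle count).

context switches = 8

t=0: queue=[D,H] q_used=0 → run D
t=1: queue=[D,H] q_used=1 → run D
t=2: queue=[D,H,E,G] q_used=2 → run D
t=3: queue=[H,E,G,D] q_used=0 → run H
t=4: queue=[H,E,G,D] q_used=1 → run H
t=5: queue=[H,E,G,D] q_used=2 → run H
t=6: queue=[E,G,D,H] q_used=0 → run E
t=7: queue=[E,G,D,H] q_used=1 → run E
t=8: queue=[E,G,D,H] q_used=2 → run E
t=9: queue=[G,D,H,E] q_used=0 → run G
t=10: queue=[G,D,H,E] q_used=1 → run G
t=11: queue=[G,D,H,E] q_used=2 → run G
t=12: queue=[D,H,E,G] q_used=0 → run D
t=13: queue=[D,H,E,G] q_used=1 → run D
t=14: queue=[H,E,G] q_used=0 → run H
t=15: queue=[E,G] q_used=0 → run E
t=16: queue=[E,G] q_used=1 → run E
t=17: queue=[G] q_used=0 → run G
t=18: queue=[G] q_used=1 → run G
t=19: (idle)
t=20: (idle)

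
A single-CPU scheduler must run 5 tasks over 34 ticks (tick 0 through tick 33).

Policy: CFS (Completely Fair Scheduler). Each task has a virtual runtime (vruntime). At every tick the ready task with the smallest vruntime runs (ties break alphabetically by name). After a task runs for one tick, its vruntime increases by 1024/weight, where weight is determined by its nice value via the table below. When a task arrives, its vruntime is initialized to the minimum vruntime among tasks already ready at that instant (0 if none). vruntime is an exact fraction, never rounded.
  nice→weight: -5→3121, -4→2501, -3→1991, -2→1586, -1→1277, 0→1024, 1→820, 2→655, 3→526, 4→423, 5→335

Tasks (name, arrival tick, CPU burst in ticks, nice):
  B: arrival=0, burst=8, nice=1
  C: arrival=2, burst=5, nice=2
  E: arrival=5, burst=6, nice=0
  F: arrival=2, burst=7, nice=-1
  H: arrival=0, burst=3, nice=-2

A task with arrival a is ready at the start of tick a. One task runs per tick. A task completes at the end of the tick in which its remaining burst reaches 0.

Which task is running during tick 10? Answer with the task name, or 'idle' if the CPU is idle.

running at tick 10 = E

t=0: vr[B=0 H=0] → run B
t=1: vr[B=256/205 H=0] → run H
t=2: vr[B=256/205 C=512/793 F=512/793 H=512/793] → run C
t=3: vr[B=256/205 C=1147392/519415 F=512/793 H=512/793] → run F
t=4: vr[B=256/205 C=1147392/519415 F=1465856/1012661 H=512/793] → run H
t=5: vr[B=256/205 C=1147392/519415 E=256/205 F=1465856/1012661 H=1024/793] → run B
t=6: vr[B=512/205 C=1147392/519415 E=256/205 F=1465856/1012661 H=1024/793] → run E
t=7: vr[B=512/205 C=1147392/519415 E=461/205 F=1465856/1012661 H=1024/793] → run H
t=8: vr[B=512/205 C=1147392/519415 E=461/205 F=1465856/1012661] → run F
t=9: vr[B=512/205 C=1147392/519415 E=461/205 F=2277888/1012661] → run C
t=10: vr[B=512/205 C=1959424/519415 E=461/205 F=2277888/1012661] → run E
t=11: vr[B=512/205 C=1959424/519415 E=666/205 F=2277888/1012661] → run F
t=12: vr[B=512/205 C=1959424/519415 E=666/205 F=3089920/1012661] → run B
t=13: vr[B=768/205 C=1959424/519415 E=666/205 F=3089920/1012661] → run F
t=14: vr[B=768/205 C=1959424/519415 E=666/205 F=3901952/1012661] → run E
t=15: vr[B=768/205 C=1959424/519415 E=871/205 F=3901952/1012661] → run B
t=16: vr[B=1024/205 C=1959424/519415 E=871/205 F=3901952/1012661] → run C
t=17: vr[B=1024/205 C=2771456/519415 E=871/205 F=3901952/1012661] → run F
t=18: vr[B=1024/205 C=2771456/519415 E=871/205 F=4713984/1012661] → run E
t=19: vr[B=1024/205 C=2771456/519415 E=1076/205 F=4713984/1012661] → run F
t=20: vr[B=1024/205 C=2771456/519415 E=1076/205 F=5526016/1012661] → run B
t=21: vr[B=256/41 C=2771456/519415 E=1076/205 F=5526016/1012661] → run E
t=22: vr[B=256/41 C=2771456/519415 E=1281/205 F=5526016/1012661] → run C
t=23: vr[B=256/41 C=3583488/519415 E=1281/205 F=5526016/1012661] → run F
t=24: vr[B=256/41 C=3583488/519415 E=1281/205] → run B
t=25: vr[B=1536/205 C=3583488/519415 E=1281/205] → run E
t=26: vr[B=1536/205 C=3583488/519415] → run C
t=27: vr[B=1536/205] → run B
t=28: vr[B=1792/205] → run B
t=29: (idle)
t=30: (idle)
t=31: (idle)
t=32: (idle)
t=33: (idle)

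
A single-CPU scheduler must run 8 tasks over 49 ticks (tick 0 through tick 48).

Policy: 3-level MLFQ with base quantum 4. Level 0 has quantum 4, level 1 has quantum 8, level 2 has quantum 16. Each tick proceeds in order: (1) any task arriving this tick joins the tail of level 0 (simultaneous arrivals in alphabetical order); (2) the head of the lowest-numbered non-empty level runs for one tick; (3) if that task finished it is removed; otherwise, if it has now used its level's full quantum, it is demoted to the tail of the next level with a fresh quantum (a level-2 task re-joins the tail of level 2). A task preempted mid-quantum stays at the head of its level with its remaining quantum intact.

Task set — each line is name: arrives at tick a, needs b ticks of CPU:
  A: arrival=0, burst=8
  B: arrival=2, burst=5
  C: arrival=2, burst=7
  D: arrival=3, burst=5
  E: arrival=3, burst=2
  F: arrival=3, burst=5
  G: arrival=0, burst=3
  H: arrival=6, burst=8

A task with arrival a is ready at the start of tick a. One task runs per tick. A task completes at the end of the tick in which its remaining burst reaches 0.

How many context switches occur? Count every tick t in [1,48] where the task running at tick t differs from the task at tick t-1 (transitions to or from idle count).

t=0: L0/L1/L2 = AG/-/- → run A
t=1: L0/L1/L2 = AG/-/- → run A
t=2: L0/L1/L2 = AGBC/-/- → run A
t=3: L0/L1/L2 = AGBCDEF/-/- → run A
t=4: L0/L1/L2 = GBCDEF/A/- → run G
t=5: L0/L1/L2 = GBCDEF/A/- → run G
t=6: L0/L1/L2 = GBCDEFH/A/- → run G
t=7: L0/L1/L2 = BCDEFH/A/- → run B
t=8: L0/L1/L2 = BCDEFH/A/- → run B
t=9: L0/L1/L2 = BCDEFH/A/- → run B
t=10: L0/L1/L2 = BCDEFH/A/- → run B
t=11: L0/L1/L2 = CDEFH/AB/- → run C
t=12: L0/L1/L2 = CDEFH/AB/- → run C
t=13: L0/L1/L2 = CDEFH/AB/- → run C
t=14: L0/L1/L2 = CDEFH/AB/- → run C
t=15: L0/L1/L2 = DEFH/ABC/- → run D
t=16: L0/L1/L2 = DEFH/ABC/- → run D
t=17: L0/L1/L2 = DEFH/ABC/- → run D
t=18: L0/L1/L2 = DEFH/ABC/- → run D
t=19: L0/L1/L2 = EFH/ABCD/- → run E
t=20: L0/L1/L2 = EFH/ABCD/- → run E
t=21: L0/L1/L2 = FH/ABCD/- → run F
t=22: L0/L1/L2 = FH/ABCD/- → run F
t=23: L0/L1/L2 = FH/ABCD/- → run F
t=24: L0/L1/L2 = FH/ABCD/- → run F
t=25: L0/L1/L2 = H/ABCDF/- → run H
t=26: L0/L1/L2 = H/ABCDF/- → run H
t=27: L0/L1/L2 = H/ABCDF/- → run H
t=28: L0/L1/L2 = H/ABCDF/- → run H
t=29: L0/L1/L2 = -/ABCDFH/- → run A
t=30: L0/L1/L2 = -/ABCDFH/- → run A
t=31: L0/L1/L2 = -/ABCDFH/- → run A
t=32: L0/L1/L2 = -/ABCDFH/- → run A
t=33: L0/L1/L2 = -/BCDFH/- → run B
t=34: L0/L1/L2 = -/CDFH/- → run C
t=35: L0/L1/L2 = -/CDFH/- → run C
t=36: L0/L1/L2 = -/CDFH/- → run C
t=37: L0/L1/L2 = -/DFH/- → run D
t=38: L0/L1/L2 = -/FH/- → run F
t=39: L0/L1/L2 = -/H/- → run H
t=40: L0/L1/L2 = -/H/- → run H
t=41: L0/L1/L2 = -/H/- → run H
t=42: L0/L1/L2 = -/H/- → run H
t=43: (idle)
t=44: (idle)
t=45: (idle)
t=46: (idle)
t=47: (idle)
t=48: (idle)

context switches = 14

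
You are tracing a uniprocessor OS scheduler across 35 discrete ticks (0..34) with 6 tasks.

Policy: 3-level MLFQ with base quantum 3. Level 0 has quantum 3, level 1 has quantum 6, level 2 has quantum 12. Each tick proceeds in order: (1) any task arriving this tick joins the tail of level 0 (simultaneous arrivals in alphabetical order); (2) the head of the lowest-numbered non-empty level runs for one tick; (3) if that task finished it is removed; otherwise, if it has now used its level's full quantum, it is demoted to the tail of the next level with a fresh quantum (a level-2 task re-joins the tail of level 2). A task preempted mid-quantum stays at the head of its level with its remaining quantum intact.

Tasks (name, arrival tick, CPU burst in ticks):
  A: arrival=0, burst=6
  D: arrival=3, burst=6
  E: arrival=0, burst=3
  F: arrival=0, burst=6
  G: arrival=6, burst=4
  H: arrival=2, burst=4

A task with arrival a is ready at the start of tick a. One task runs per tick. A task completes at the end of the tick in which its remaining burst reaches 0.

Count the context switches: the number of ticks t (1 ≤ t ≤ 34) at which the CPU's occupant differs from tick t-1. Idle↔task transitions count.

t=0: L0/L1/L2 = AEF/-/- → run A
t=1: L0/L1/L2 = AEF/-/- → run A
t=2: L0/L1/L2 = AEFH/-/- → run A
t=3: L0/L1/L2 = EFHD/A/- → run E
t=4: L0/L1/L2 = EFHD/A/- → run E
t=5: L0/L1/L2 = EFHD/A/- → run E
t=6: L0/L1/L2 = FHDG/A/- → run F
t=7: L0/L1/L2 = FHDG/A/- → run F
t=8: L0/L1/L2 = FHDG/A/- → run F
t=9: L0/L1/L2 = HDG/AF/- → run H
t=10: L0/L1/L2 = HDG/AF/- → run H
t=11: L0/L1/L2 = HDG/AF/- → run H
t=12: L0/L1/L2 = DG/AFH/- → run D
t=13: L0/L1/L2 = DG/AFH/- → run D
t=14: L0/L1/L2 = DG/AFH/- → run D
t=15: L0/L1/L2 = G/AFHD/- → run G
t=16: L0/L1/L2 = G/AFHD/- → run G
t=17: L0/L1/L2 = G/AFHD/- → run G
t=18: L0/L1/L2 = -/AFHDG/- → run A
t=19: L0/L1/L2 = -/AFHDG/- → run A
t=20: L0/L1/L2 = -/AFHDG/- → run A
t=21: L0/L1/L2 = -/FHDG/- → run F
t=22: L0/L1/L2 = -/FHDG/- → run F
t=23: L0/L1/L2 = -/FHDG/- → run F
t=24: L0/L1/L2 = -/HDG/- → run H
t=25: L0/L1/L2 = -/DG/- → run D
t=26: L0/L1/L2 = -/DG/- → run D
t=27: L0/L1/L2 = -/DG/- → run D
t=28: L0/L1/L2 = -/G/- → run G
t=29: (idle)
t=30: (idle)
t=31: (idle)
t=32: (idle)
t=33: (idle)
t=34: (idle)

context switches = 11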